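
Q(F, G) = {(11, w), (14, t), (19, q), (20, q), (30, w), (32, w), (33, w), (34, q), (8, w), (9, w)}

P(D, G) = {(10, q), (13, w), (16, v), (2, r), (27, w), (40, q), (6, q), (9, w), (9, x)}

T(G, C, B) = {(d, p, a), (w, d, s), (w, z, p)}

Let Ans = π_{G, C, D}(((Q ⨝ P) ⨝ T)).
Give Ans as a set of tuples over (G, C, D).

Q ⋈ P (natural join on G): {(11, w, 13), (11, w, 27), (11, w, 9), (19, q, 10), (19, q, 40), (19, q, 6), (20, q, 10), (20, q, 40), (20, q, 6), (30, w, 13), (30, w, 27), (30, w, 9), (32, w, 13), (32, w, 27), (32, w, 9), (33, w, 13), (33, w, 27), (33, w, 9), (34, q, 10), (34, q, 40), (34, q, 6), (8, w, 13), (8, w, 27), (8, w, 9), (9, w, 13), (9, w, 27), (9, w, 9)}
(Q ⨝ P) ⋈ T (natural join on G): {(11, w, 13, d, s), (11, w, 13, z, p), (11, w, 27, d, s), (11, w, 27, z, p), (11, w, 9, d, s), (11, w, 9, z, p), (30, w, 13, d, s), (30, w, 13, z, p), (30, w, 27, d, s), (30, w, 27, z, p), (30, w, 9, d, s), (30, w, 9, z, p), (32, w, 13, d, s), (32, w, 13, z, p), (32, w, 27, d, s), (32, w, 27, z, p), (32, w, 9, d, s), (32, w, 9, z, p), (33, w, 13, d, s), (33, w, 13, z, p), (33, w, 27, d, s), (33, w, 27, z, p), (33, w, 9, d, s), (33, w, 9, z, p), (8, w, 13, d, s), (8, w, 13, z, p), (8, w, 27, d, s), (8, w, 27, z, p), (8, w, 9, d, s), (8, w, 9, z, p), (9, w, 13, d, s), (9, w, 13, z, p), (9, w, 27, d, s), (9, w, 27, z, p), (9, w, 9, d, s), (9, w, 9, z, p)}
π_{G, C, D} gives {(w, d, 13), (w, d, 27), (w, d, 9), (w, z, 13), (w, z, 27), (w, z, 9)} (30 duplicate(s) eliminated).

{(w, d, 13), (w, d, 27), (w, d, 9), (w, z, 13), (w, z, 27), (w, z, 9)}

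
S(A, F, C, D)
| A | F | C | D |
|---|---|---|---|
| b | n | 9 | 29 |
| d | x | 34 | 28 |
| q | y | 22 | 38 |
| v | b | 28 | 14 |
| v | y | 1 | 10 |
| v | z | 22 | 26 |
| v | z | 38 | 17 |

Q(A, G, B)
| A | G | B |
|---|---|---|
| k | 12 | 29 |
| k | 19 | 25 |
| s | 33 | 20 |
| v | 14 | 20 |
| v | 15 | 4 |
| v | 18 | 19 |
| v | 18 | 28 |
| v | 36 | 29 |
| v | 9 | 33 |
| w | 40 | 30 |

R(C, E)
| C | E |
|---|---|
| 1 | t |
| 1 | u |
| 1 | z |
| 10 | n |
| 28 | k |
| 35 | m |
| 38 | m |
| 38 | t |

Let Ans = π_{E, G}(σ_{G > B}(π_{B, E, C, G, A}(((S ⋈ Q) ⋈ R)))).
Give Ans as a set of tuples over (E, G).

{(k, 15), (k, 36), (m, 15), (m, 36), (t, 15), (t, 36), (u, 15), (u, 36), (z, 15), (z, 36)}

S ⋈ Q (natural join on A): {(v, b, 28, 14, 14, 20), (v, b, 28, 14, 15, 4), (v, b, 28, 14, 18, 19), (v, b, 28, 14, 18, 28), (v, b, 28, 14, 36, 29), (v, b, 28, 14, 9, 33), (v, y, 1, 10, 14, 20), (v, y, 1, 10, 15, 4), (v, y, 1, 10, 18, 19), (v, y, 1, 10, 18, 28), (v, y, 1, 10, 36, 29), (v, y, 1, 10, 9, 33), (v, z, 22, 26, 14, 20), (v, z, 22, 26, 15, 4), (v, z, 22, 26, 18, 19), (v, z, 22, 26, 18, 28), (v, z, 22, 26, 36, 29), (v, z, 22, 26, 9, 33), (v, z, 38, 17, 14, 20), (v, z, 38, 17, 15, 4), (v, z, 38, 17, 18, 19), (v, z, 38, 17, 18, 28), (v, z, 38, 17, 36, 29), (v, z, 38, 17, 9, 33)}
(S ⋈ Q) ⋈ R (natural join on C): {(v, b, 28, 14, 14, 20, k), (v, b, 28, 14, 15, 4, k), (v, b, 28, 14, 18, 19, k), (v, b, 28, 14, 18, 28, k), (v, b, 28, 14, 36, 29, k), (v, b, 28, 14, 9, 33, k), (v, y, 1, 10, 14, 20, t), (v, y, 1, 10, 14, 20, u), (v, y, 1, 10, 14, 20, z), (v, y, 1, 10, 15, 4, t), (v, y, 1, 10, 15, 4, u), (v, y, 1, 10, 15, 4, z), (v, y, 1, 10, 18, 19, t), (v, y, 1, 10, 18, 19, u), (v, y, 1, 10, 18, 19, z), (v, y, 1, 10, 18, 28, t), (v, y, 1, 10, 18, 28, u), (v, y, 1, 10, 18, 28, z), (v, y, 1, 10, 36, 29, t), (v, y, 1, 10, 36, 29, u), (v, y, 1, 10, 36, 29, z), (v, y, 1, 10, 9, 33, t), (v, y, 1, 10, 9, 33, u), (v, y, 1, 10, 9, 33, z), (v, z, 38, 17, 14, 20, m), (v, z, 38, 17, 14, 20, t), (v, z, 38, 17, 15, 4, m), (v, z, 38, 17, 15, 4, t), (v, z, 38, 17, 18, 19, m), (v, z, 38, 17, 18, 19, t), (v, z, 38, 17, 18, 28, m), (v, z, 38, 17, 18, 28, t), (v, z, 38, 17, 36, 29, m), (v, z, 38, 17, 36, 29, t), (v, z, 38, 17, 9, 33, m), (v, z, 38, 17, 9, 33, t)}
Keep only column(s) B, E, C, G, A: {(19, k, 28, 18, v), (19, m, 38, 18, v), (19, t, 1, 18, v), (19, t, 38, 18, v), (19, u, 1, 18, v), (19, z, 1, 18, v), (20, k, 28, 14, v), (20, m, 38, 14, v), (20, t, 1, 14, v), (20, t, 38, 14, v), (20, u, 1, 14, v), (20, z, 1, 14, v), (28, k, 28, 18, v), (28, m, 38, 18, v), (28, t, 1, 18, v), (28, t, 38, 18, v), (28, u, 1, 18, v), (28, z, 1, 18, v), (29, k, 28, 36, v), (29, m, 38, 36, v), (29, t, 1, 36, v), (29, t, 38, 36, v), (29, u, 1, 36, v), (29, z, 1, 36, v), (33, k, 28, 9, v), (33, m, 38, 9, v), (33, t, 1, 9, v), (33, t, 38, 9, v), (33, u, 1, 9, v), (33, z, 1, 9, v), (4, k, 28, 15, v), (4, m, 38, 15, v), (4, t, 1, 15, v), (4, t, 38, 15, v), (4, u, 1, 15, v), (4, z, 1, 15, v)}
Apply σ_{G > B}; surviving tuples: {(29, k, 28, 36, v), (29, m, 38, 36, v), (29, t, 1, 36, v), (29, t, 38, 36, v), (29, u, 1, 36, v), (29, z, 1, 36, v), (4, k, 28, 15, v), (4, m, 38, 15, v), (4, t, 1, 15, v), (4, t, 38, 15, v), (4, u, 1, 15, v), (4, z, 1, 15, v)}
Keep only column(s) E, G (2 duplicate(s) eliminated): {(k, 15), (k, 36), (m, 15), (m, 36), (t, 15), (t, 36), (u, 15), (u, 36), (z, 15), (z, 36)}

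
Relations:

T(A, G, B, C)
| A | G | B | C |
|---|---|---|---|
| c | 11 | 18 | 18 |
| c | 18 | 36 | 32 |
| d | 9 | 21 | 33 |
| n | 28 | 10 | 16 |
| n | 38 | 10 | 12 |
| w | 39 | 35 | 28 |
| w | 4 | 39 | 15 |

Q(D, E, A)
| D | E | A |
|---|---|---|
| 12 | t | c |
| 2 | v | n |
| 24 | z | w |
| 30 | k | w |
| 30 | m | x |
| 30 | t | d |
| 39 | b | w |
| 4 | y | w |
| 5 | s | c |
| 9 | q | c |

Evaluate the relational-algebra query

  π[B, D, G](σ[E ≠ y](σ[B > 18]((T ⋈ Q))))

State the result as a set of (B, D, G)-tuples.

Joining T and Q on A yields {(c, 11, 18, 18, 12, t), (c, 11, 18, 18, 5, s), (c, 11, 18, 18, 9, q), (c, 18, 36, 32, 12, t), (c, 18, 36, 32, 5, s), (c, 18, 36, 32, 9, q), (d, 9, 21, 33, 30, t), (n, 28, 10, 16, 2, v), (n, 38, 10, 12, 2, v), (w, 39, 35, 28, 24, z), (w, 39, 35, 28, 30, k), (w, 39, 35, 28, 39, b), (w, 39, 35, 28, 4, y), (w, 4, 39, 15, 24, z), (w, 4, 39, 15, 30, k), (w, 4, 39, 15, 39, b), (w, 4, 39, 15, 4, y)}.
Filtering on B > 18 leaves {(c, 18, 36, 32, 12, t), (c, 18, 36, 32, 5, s), (c, 18, 36, 32, 9, q), (d, 9, 21, 33, 30, t), (w, 39, 35, 28, 24, z), (w, 39, 35, 28, 30, k), (w, 39, 35, 28, 39, b), (w, 39, 35, 28, 4, y), (w, 4, 39, 15, 24, z), (w, 4, 39, 15, 30, k), (w, 4, 39, 15, 39, b), (w, 4, 39, 15, 4, y)}.
Filtering on E ≠ y leaves {(c, 18, 36, 32, 12, t), (c, 18, 36, 32, 5, s), (c, 18, 36, 32, 9, q), (d, 9, 21, 33, 30, t), (w, 39, 35, 28, 24, z), (w, 39, 35, 28, 30, k), (w, 39, 35, 28, 39, b), (w, 4, 39, 15, 24, z), (w, 4, 39, 15, 30, k), (w, 4, 39, 15, 39, b)}.
π[B, D, G]: project onto (B, D, G) → {(21, 30, 9), (35, 24, 39), (35, 30, 39), (35, 39, 39), (36, 12, 18), (36, 5, 18), (36, 9, 18), (39, 24, 4), (39, 30, 4), (39, 39, 4)}

{(21, 30, 9), (35, 24, 39), (35, 30, 39), (35, 39, 39), (36, 12, 18), (36, 5, 18), (36, 9, 18), (39, 24, 4), (39, 30, 4), (39, 39, 4)}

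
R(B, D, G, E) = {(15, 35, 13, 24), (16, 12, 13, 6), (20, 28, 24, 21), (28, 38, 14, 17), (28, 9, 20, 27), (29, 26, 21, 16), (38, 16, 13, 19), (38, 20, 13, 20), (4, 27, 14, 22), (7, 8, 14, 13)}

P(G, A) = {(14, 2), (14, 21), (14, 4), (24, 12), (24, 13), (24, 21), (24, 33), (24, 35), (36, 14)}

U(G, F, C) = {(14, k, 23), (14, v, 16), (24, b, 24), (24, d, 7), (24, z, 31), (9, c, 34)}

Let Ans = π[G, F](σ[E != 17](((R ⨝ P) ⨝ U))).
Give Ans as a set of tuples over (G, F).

Natural join on G: {(20, 28, 24, 21, 12), (20, 28, 24, 21, 13), (20, 28, 24, 21, 21), (20, 28, 24, 21, 33), (20, 28, 24, 21, 35), (28, 38, 14, 17, 2), (28, 38, 14, 17, 21), (28, 38, 14, 17, 4), (4, 27, 14, 22, 2), (4, 27, 14, 22, 21), (4, 27, 14, 22, 4), (7, 8, 14, 13, 2), (7, 8, 14, 13, 21), (7, 8, 14, 13, 4)}
Natural join on G: {(20, 28, 24, 21, 12, b, 24), (20, 28, 24, 21, 12, d, 7), (20, 28, 24, 21, 12, z, 31), (20, 28, 24, 21, 13, b, 24), (20, 28, 24, 21, 13, d, 7), (20, 28, 24, 21, 13, z, 31), (20, 28, 24, 21, 21, b, 24), (20, 28, 24, 21, 21, d, 7), (20, 28, 24, 21, 21, z, 31), (20, 28, 24, 21, 33, b, 24), (20, 28, 24, 21, 33, d, 7), (20, 28, 24, 21, 33, z, 31), (20, 28, 24, 21, 35, b, 24), (20, 28, 24, 21, 35, d, 7), (20, 28, 24, 21, 35, z, 31), (28, 38, 14, 17, 2, k, 23), (28, 38, 14, 17, 2, v, 16), (28, 38, 14, 17, 21, k, 23), (28, 38, 14, 17, 21, v, 16), (28, 38, 14, 17, 4, k, 23), (28, 38, 14, 17, 4, v, 16), (4, 27, 14, 22, 2, k, 23), (4, 27, 14, 22, 2, v, 16), (4, 27, 14, 22, 21, k, 23), (4, 27, 14, 22, 21, v, 16), (4, 27, 14, 22, 4, k, 23), (4, 27, 14, 22, 4, v, 16), (7, 8, 14, 13, 2, k, 23), (7, 8, 14, 13, 2, v, 16), (7, 8, 14, 13, 21, k, 23), (7, 8, 14, 13, 21, v, 16), (7, 8, 14, 13, 4, k, 23), (7, 8, 14, 13, 4, v, 16)}
Selection E != 17: {(20, 28, 24, 21, 12, b, 24), (20, 28, 24, 21, 12, d, 7), (20, 28, 24, 21, 12, z, 31), (20, 28, 24, 21, 13, b, 24), (20, 28, 24, 21, 13, d, 7), (20, 28, 24, 21, 13, z, 31), (20, 28, 24, 21, 21, b, 24), (20, 28, 24, 21, 21, d, 7), (20, 28, 24, 21, 21, z, 31), (20, 28, 24, 21, 33, b, 24), (20, 28, 24, 21, 33, d, 7), (20, 28, 24, 21, 33, z, 31), (20, 28, 24, 21, 35, b, 24), (20, 28, 24, 21, 35, d, 7), (20, 28, 24, 21, 35, z, 31), (4, 27, 14, 22, 2, k, 23), (4, 27, 14, 22, 2, v, 16), (4, 27, 14, 22, 21, k, 23), (4, 27, 14, 22, 21, v, 16), (4, 27, 14, 22, 4, k, 23), (4, 27, 14, 22, 4, v, 16), (7, 8, 14, 13, 2, k, 23), (7, 8, 14, 13, 2, v, 16), (7, 8, 14, 13, 21, k, 23), (7, 8, 14, 13, 21, v, 16), (7, 8, 14, 13, 4, k, 23), (7, 8, 14, 13, 4, v, 16)}
Projecting to G, F (22 duplicate(s) eliminated): {(14, k), (14, v), (24, b), (24, d), (24, z)}

{(14, k), (14, v), (24, b), (24, d), (24, z)}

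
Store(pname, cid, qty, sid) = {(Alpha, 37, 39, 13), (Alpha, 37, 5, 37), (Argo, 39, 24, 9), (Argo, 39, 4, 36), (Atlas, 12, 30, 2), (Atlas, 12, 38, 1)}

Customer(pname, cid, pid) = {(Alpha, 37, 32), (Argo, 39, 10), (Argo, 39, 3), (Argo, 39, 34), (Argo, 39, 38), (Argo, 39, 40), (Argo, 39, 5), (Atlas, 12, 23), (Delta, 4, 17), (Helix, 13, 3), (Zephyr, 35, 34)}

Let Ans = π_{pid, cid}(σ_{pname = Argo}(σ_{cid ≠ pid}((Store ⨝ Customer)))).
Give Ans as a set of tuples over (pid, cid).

Joining Store and Customer on pname, cid yields {(Alpha, 37, 39, 13, 32), (Alpha, 37, 5, 37, 32), (Argo, 39, 24, 9, 10), (Argo, 39, 24, 9, 3), (Argo, 39, 24, 9, 34), (Argo, 39, 24, 9, 38), (Argo, 39, 24, 9, 40), (Argo, 39, 24, 9, 5), (Argo, 39, 4, 36, 10), (Argo, 39, 4, 36, 3), (Argo, 39, 4, 36, 34), (Argo, 39, 4, 36, 38), (Argo, 39, 4, 36, 40), (Argo, 39, 4, 36, 5), (Atlas, 12, 30, 2, 23), (Atlas, 12, 38, 1, 23)}.
Apply σ_{cid ≠ pid}; surviving tuples: {(Alpha, 37, 39, 13, 32), (Alpha, 37, 5, 37, 32), (Argo, 39, 24, 9, 10), (Argo, 39, 24, 9, 3), (Argo, 39, 24, 9, 34), (Argo, 39, 24, 9, 38), (Argo, 39, 24, 9, 40), (Argo, 39, 24, 9, 5), (Argo, 39, 4, 36, 10), (Argo, 39, 4, 36, 3), (Argo, 39, 4, 36, 34), (Argo, 39, 4, 36, 38), (Argo, 39, 4, 36, 40), (Argo, 39, 4, 36, 5), (Atlas, 12, 30, 2, 23), (Atlas, 12, 38, 1, 23)}
Apply σ_{pname = Argo}; surviving tuples: {(Argo, 39, 24, 9, 10), (Argo, 39, 24, 9, 3), (Argo, 39, 24, 9, 34), (Argo, 39, 24, 9, 38), (Argo, 39, 24, 9, 40), (Argo, 39, 24, 9, 5), (Argo, 39, 4, 36, 10), (Argo, 39, 4, 36, 3), (Argo, 39, 4, 36, 34), (Argo, 39, 4, 36, 38), (Argo, 39, 4, 36, 40), (Argo, 39, 4, 36, 5)}
π[pid, cid]: project onto (pid, cid) (6 duplicate(s) eliminated) → {(10, 39), (3, 39), (34, 39), (38, 39), (40, 39), (5, 39)}

{(10, 39), (3, 39), (34, 39), (38, 39), (40, 39), (5, 39)}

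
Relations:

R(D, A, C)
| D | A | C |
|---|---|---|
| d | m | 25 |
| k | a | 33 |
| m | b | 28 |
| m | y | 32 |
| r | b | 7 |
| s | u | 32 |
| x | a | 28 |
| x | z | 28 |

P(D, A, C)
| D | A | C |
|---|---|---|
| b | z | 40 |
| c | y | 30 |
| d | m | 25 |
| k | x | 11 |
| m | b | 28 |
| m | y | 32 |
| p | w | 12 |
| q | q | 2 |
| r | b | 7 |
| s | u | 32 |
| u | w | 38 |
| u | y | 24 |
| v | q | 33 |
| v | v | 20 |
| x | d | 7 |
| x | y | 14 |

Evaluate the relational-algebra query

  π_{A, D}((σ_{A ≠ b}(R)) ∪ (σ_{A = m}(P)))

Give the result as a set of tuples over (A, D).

Selection A ≠ b: {(d, m, 25), (k, a, 33), (m, y, 32), (s, u, 32), (x, a, 28), (x, z, 28)}
Selection A = m: {(d, m, 25)}
Taking the union: {(d, m, 25), (k, a, 33), (m, y, 32), (s, u, 32), (x, a, 28), (x, z, 28)}
π[A, D]: project onto (A, D) → {(a, k), (a, x), (m, d), (u, s), (y, m), (z, x)}

{(a, k), (a, x), (m, d), (u, s), (y, m), (z, x)}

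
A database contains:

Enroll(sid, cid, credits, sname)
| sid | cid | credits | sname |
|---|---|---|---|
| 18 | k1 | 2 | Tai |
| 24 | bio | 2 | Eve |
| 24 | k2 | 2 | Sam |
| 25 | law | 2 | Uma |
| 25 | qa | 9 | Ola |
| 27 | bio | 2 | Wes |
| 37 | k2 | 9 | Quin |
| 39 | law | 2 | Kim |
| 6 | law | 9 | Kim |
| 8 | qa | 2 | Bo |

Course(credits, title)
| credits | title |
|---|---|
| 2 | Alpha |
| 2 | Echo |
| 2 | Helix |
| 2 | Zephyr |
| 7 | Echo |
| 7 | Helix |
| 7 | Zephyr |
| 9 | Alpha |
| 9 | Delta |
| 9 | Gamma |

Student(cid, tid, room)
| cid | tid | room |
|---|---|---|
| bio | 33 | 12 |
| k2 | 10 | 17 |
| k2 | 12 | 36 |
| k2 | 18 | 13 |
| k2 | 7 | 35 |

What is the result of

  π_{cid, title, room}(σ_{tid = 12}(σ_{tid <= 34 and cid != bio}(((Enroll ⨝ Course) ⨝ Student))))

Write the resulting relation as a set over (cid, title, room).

Natural join on credits: {(18, k1, 2, Tai, Alpha), (18, k1, 2, Tai, Echo), (18, k1, 2, Tai, Helix), (18, k1, 2, Tai, Zephyr), (24, bio, 2, Eve, Alpha), (24, bio, 2, Eve, Echo), (24, bio, 2, Eve, Helix), (24, bio, 2, Eve, Zephyr), (24, k2, 2, Sam, Alpha), (24, k2, 2, Sam, Echo), (24, k2, 2, Sam, Helix), (24, k2, 2, Sam, Zephyr), (25, law, 2, Uma, Alpha), (25, law, 2, Uma, Echo), (25, law, 2, Uma, Helix), (25, law, 2, Uma, Zephyr), (25, qa, 9, Ola, Alpha), (25, qa, 9, Ola, Delta), (25, qa, 9, Ola, Gamma), (27, bio, 2, Wes, Alpha), (27, bio, 2, Wes, Echo), (27, bio, 2, Wes, Helix), (27, bio, 2, Wes, Zephyr), (37, k2, 9, Quin, Alpha), (37, k2, 9, Quin, Delta), (37, k2, 9, Quin, Gamma), (39, law, 2, Kim, Alpha), (39, law, 2, Kim, Echo), (39, law, 2, Kim, Helix), (39, law, 2, Kim, Zephyr), (6, law, 9, Kim, Alpha), (6, law, 9, Kim, Delta), (6, law, 9, Kim, Gamma), (8, qa, 2, Bo, Alpha), (8, qa, 2, Bo, Echo), (8, qa, 2, Bo, Helix), (8, qa, 2, Bo, Zephyr)}
Natural join on cid: {(24, bio, 2, Eve, Alpha, 33, 12), (24, bio, 2, Eve, Echo, 33, 12), (24, bio, 2, Eve, Helix, 33, 12), (24, bio, 2, Eve, Zephyr, 33, 12), (24, k2, 2, Sam, Alpha, 10, 17), (24, k2, 2, Sam, Alpha, 12, 36), (24, k2, 2, Sam, Alpha, 18, 13), (24, k2, 2, Sam, Alpha, 7, 35), (24, k2, 2, Sam, Echo, 10, 17), (24, k2, 2, Sam, Echo, 12, 36), (24, k2, 2, Sam, Echo, 18, 13), (24, k2, 2, Sam, Echo, 7, 35), (24, k2, 2, Sam, Helix, 10, 17), (24, k2, 2, Sam, Helix, 12, 36), (24, k2, 2, Sam, Helix, 18, 13), (24, k2, 2, Sam, Helix, 7, 35), (24, k2, 2, Sam, Zephyr, 10, 17), (24, k2, 2, Sam, Zephyr, 12, 36), (24, k2, 2, Sam, Zephyr, 18, 13), (24, k2, 2, Sam, Zephyr, 7, 35), (27, bio, 2, Wes, Alpha, 33, 12), (27, bio, 2, Wes, Echo, 33, 12), (27, bio, 2, Wes, Helix, 33, 12), (27, bio, 2, Wes, Zephyr, 33, 12), (37, k2, 9, Quin, Alpha, 10, 17), (37, k2, 9, Quin, Alpha, 12, 36), (37, k2, 9, Quin, Alpha, 18, 13), (37, k2, 9, Quin, Alpha, 7, 35), (37, k2, 9, Quin, Delta, 10, 17), (37, k2, 9, Quin, Delta, 12, 36), (37, k2, 9, Quin, Delta, 18, 13), (37, k2, 9, Quin, Delta, 7, 35), (37, k2, 9, Quin, Gamma, 10, 17), (37, k2, 9, Quin, Gamma, 12, 36), (37, k2, 9, Quin, Gamma, 18, 13), (37, k2, 9, Quin, Gamma, 7, 35)}
Selection tid <= 34 and cid != bio: {(24, k2, 2, Sam, Alpha, 10, 17), (24, k2, 2, Sam, Alpha, 12, 36), (24, k2, 2, Sam, Alpha, 18, 13), (24, k2, 2, Sam, Alpha, 7, 35), (24, k2, 2, Sam, Echo, 10, 17), (24, k2, 2, Sam, Echo, 12, 36), (24, k2, 2, Sam, Echo, 18, 13), (24, k2, 2, Sam, Echo, 7, 35), (24, k2, 2, Sam, Helix, 10, 17), (24, k2, 2, Sam, Helix, 12, 36), (24, k2, 2, Sam, Helix, 18, 13), (24, k2, 2, Sam, Helix, 7, 35), (24, k2, 2, Sam, Zephyr, 10, 17), (24, k2, 2, Sam, Zephyr, 12, 36), (24, k2, 2, Sam, Zephyr, 18, 13), (24, k2, 2, Sam, Zephyr, 7, 35), (37, k2, 9, Quin, Alpha, 10, 17), (37, k2, 9, Quin, Alpha, 12, 36), (37, k2, 9, Quin, Alpha, 18, 13), (37, k2, 9, Quin, Alpha, 7, 35), (37, k2, 9, Quin, Delta, 10, 17), (37, k2, 9, Quin, Delta, 12, 36), (37, k2, 9, Quin, Delta, 18, 13), (37, k2, 9, Quin, Delta, 7, 35), (37, k2, 9, Quin, Gamma, 10, 17), (37, k2, 9, Quin, Gamma, 12, 36), (37, k2, 9, Quin, Gamma, 18, 13), (37, k2, 9, Quin, Gamma, 7, 35)}
Selection tid = 12: {(24, k2, 2, Sam, Alpha, 12, 36), (24, k2, 2, Sam, Echo, 12, 36), (24, k2, 2, Sam, Helix, 12, 36), (24, k2, 2, Sam, Zephyr, 12, 36), (37, k2, 9, Quin, Alpha, 12, 36), (37, k2, 9, Quin, Delta, 12, 36), (37, k2, 9, Quin, Gamma, 12, 36)}
π[cid, title, room]: project onto (cid, title, room) (1 duplicate(s) eliminated) → {(k2, Alpha, 36), (k2, Delta, 36), (k2, Echo, 36), (k2, Gamma, 36), (k2, Helix, 36), (k2, Zephyr, 36)}

{(k2, Alpha, 36), (k2, Delta, 36), (k2, Echo, 36), (k2, Gamma, 36), (k2, Helix, 36), (k2, Zephyr, 36)}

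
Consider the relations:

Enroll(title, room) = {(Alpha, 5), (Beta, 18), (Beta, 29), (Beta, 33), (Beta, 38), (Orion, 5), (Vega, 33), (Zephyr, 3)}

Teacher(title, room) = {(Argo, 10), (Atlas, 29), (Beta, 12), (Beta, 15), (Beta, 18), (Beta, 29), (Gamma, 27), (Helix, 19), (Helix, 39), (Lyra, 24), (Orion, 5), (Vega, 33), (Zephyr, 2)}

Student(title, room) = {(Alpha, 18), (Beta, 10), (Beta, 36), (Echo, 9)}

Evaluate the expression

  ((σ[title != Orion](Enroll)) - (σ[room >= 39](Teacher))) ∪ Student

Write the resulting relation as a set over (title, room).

Filtering on title != Orion leaves {(Alpha, 5), (Beta, 18), (Beta, 29), (Beta, 33), (Beta, 38), (Vega, 33), (Zephyr, 3)}.
Filtering on room >= 39 leaves {(Helix, 39)}.
Set difference of the two operands is {(Alpha, 5), (Beta, 18), (Beta, 29), (Beta, 33), (Beta, 38), (Vega, 33), (Zephyr, 3)}.
Set union of the two operands is {(Alpha, 18), (Alpha, 5), (Beta, 10), (Beta, 18), (Beta, 29), (Beta, 33), (Beta, 36), (Beta, 38), (Echo, 9), (Vega, 33), (Zephyr, 3)}.

{(Alpha, 18), (Alpha, 5), (Beta, 10), (Beta, 18), (Beta, 29), (Beta, 33), (Beta, 36), (Beta, 38), (Echo, 9), (Vega, 33), (Zephyr, 3)}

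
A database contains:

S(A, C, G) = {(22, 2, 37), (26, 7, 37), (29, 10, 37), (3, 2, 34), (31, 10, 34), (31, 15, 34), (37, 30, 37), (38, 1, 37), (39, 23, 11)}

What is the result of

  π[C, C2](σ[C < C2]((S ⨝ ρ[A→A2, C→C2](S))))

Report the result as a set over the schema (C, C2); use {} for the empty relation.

{(1, 10), (1, 2), (1, 30), (1, 7), (10, 15), (10, 30), (2, 10), (2, 15), (2, 30), (2, 7), (7, 10), (7, 30)}

ρ[A→A2, C→C2]: schema becomes (A2, C2, G); tuples unchanged.
S ⋈ ρ[A→A2, C→C2](S) (natural join on G): {(22, 2, 37, 22, 2), (22, 2, 37, 26, 7), (22, 2, 37, 29, 10), (22, 2, 37, 37, 30), (22, 2, 37, 38, 1), (26, 7, 37, 22, 2), (26, 7, 37, 26, 7), (26, 7, 37, 29, 10), (26, 7, 37, 37, 30), (26, 7, 37, 38, 1), (29, 10, 37, 22, 2), (29, 10, 37, 26, 7), (29, 10, 37, 29, 10), (29, 10, 37, 37, 30), (29, 10, 37, 38, 1), (3, 2, 34, 3, 2), (3, 2, 34, 31, 10), (3, 2, 34, 31, 15), (31, 10, 34, 3, 2), (31, 10, 34, 31, 10), (31, 10, 34, 31, 15), (31, 15, 34, 3, 2), (31, 15, 34, 31, 10), (31, 15, 34, 31, 15), (37, 30, 37, 22, 2), (37, 30, 37, 26, 7), (37, 30, 37, 29, 10), (37, 30, 37, 37, 30), (37, 30, 37, 38, 1), (38, 1, 37, 22, 2), (38, 1, 37, 26, 7), (38, 1, 37, 29, 10), (38, 1, 37, 37, 30), (38, 1, 37, 38, 1), (39, 23, 11, 39, 23)}
Selection C < C2: {(22, 2, 37, 26, 7), (22, 2, 37, 29, 10), (22, 2, 37, 37, 30), (26, 7, 37, 29, 10), (26, 7, 37, 37, 30), (29, 10, 37, 37, 30), (3, 2, 34, 31, 10), (3, 2, 34, 31, 15), (31, 10, 34, 31, 15), (38, 1, 37, 22, 2), (38, 1, 37, 26, 7), (38, 1, 37, 29, 10), (38, 1, 37, 37, 30)}
π_{C, C2} gives {(1, 10), (1, 2), (1, 30), (1, 7), (10, 15), (10, 30), (2, 10), (2, 15), (2, 30), (2, 7), (7, 10), (7, 30)} (1 duplicate(s) eliminated).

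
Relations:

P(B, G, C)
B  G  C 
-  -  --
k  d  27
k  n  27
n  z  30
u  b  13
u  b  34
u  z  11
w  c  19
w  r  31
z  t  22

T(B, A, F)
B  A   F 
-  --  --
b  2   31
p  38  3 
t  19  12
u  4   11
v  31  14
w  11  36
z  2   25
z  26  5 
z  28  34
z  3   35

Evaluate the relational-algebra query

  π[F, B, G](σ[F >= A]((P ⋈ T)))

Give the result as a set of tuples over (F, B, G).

{(11, u, b), (11, u, z), (25, z, t), (34, z, t), (35, z, t), (36, w, c), (36, w, r)}

Natural join on B: {(u, b, 13, 4, 11), (u, b, 34, 4, 11), (u, z, 11, 4, 11), (w, c, 19, 11, 36), (w, r, 31, 11, 36), (z, t, 22, 2, 25), (z, t, 22, 26, 5), (z, t, 22, 28, 34), (z, t, 22, 3, 35)}
Filtering on F >= A leaves {(u, b, 13, 4, 11), (u, b, 34, 4, 11), (u, z, 11, 4, 11), (w, c, 19, 11, 36), (w, r, 31, 11, 36), (z, t, 22, 2, 25), (z, t, 22, 28, 34), (z, t, 22, 3, 35)}.
Projecting to F, B, G (1 duplicate(s) eliminated): {(11, u, b), (11, u, z), (25, z, t), (34, z, t), (35, z, t), (36, w, c), (36, w, r)}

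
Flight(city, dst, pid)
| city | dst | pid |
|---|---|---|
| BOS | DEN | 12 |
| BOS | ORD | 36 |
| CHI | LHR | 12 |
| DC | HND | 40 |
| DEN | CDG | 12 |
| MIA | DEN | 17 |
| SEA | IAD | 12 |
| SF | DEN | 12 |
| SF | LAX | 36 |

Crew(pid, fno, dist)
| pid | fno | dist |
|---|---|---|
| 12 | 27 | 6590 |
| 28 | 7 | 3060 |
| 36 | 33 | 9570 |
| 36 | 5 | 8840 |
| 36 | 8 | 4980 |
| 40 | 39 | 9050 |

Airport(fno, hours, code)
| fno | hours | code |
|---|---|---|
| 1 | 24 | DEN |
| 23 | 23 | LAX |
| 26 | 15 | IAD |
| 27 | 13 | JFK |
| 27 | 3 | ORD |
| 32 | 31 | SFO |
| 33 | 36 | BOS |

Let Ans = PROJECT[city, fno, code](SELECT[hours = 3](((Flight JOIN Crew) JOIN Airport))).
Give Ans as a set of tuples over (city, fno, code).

{(BOS, 27, ORD), (CHI, 27, ORD), (DEN, 27, ORD), (SEA, 27, ORD), (SF, 27, ORD)}

Joining Flight and Crew on pid yields {(BOS, DEN, 12, 27, 6590), (BOS, ORD, 36, 33, 9570), (BOS, ORD, 36, 5, 8840), (BOS, ORD, 36, 8, 4980), (CHI, LHR, 12, 27, 6590), (DC, HND, 40, 39, 9050), (DEN, CDG, 12, 27, 6590), (SEA, IAD, 12, 27, 6590), (SF, DEN, 12, 27, 6590), (SF, LAX, 36, 33, 9570), (SF, LAX, 36, 5, 8840), (SF, LAX, 36, 8, 4980)}.
Joining (Flight JOIN Crew) and Airport on fno yields {(BOS, DEN, 12, 27, 6590, 13, JFK), (BOS, DEN, 12, 27, 6590, 3, ORD), (BOS, ORD, 36, 33, 9570, 36, BOS), (CHI, LHR, 12, 27, 6590, 13, JFK), (CHI, LHR, 12, 27, 6590, 3, ORD), (DEN, CDG, 12, 27, 6590, 13, JFK), (DEN, CDG, 12, 27, 6590, 3, ORD), (SEA, IAD, 12, 27, 6590, 13, JFK), (SEA, IAD, 12, 27, 6590, 3, ORD), (SF, DEN, 12, 27, 6590, 13, JFK), (SF, DEN, 12, 27, 6590, 3, ORD), (SF, LAX, 36, 33, 9570, 36, BOS)}.
σ[hours = 3]: keep tuples satisfying hours = 3 → {(BOS, DEN, 12, 27, 6590, 3, ORD), (CHI, LHR, 12, 27, 6590, 3, ORD), (DEN, CDG, 12, 27, 6590, 3, ORD), (SEA, IAD, 12, 27, 6590, 3, ORD), (SF, DEN, 12, 27, 6590, 3, ORD)}
Keep only column(s) city, fno, code: {(BOS, 27, ORD), (CHI, 27, ORD), (DEN, 27, ORD), (SEA, 27, ORD), (SF, 27, ORD)}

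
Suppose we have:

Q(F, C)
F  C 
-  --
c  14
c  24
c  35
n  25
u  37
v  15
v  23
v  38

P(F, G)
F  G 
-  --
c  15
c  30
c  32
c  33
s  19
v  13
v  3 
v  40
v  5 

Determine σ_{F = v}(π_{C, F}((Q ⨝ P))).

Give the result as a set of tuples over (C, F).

Q ⋈ P (natural join on F): {(c, 14, 15), (c, 14, 30), (c, 14, 32), (c, 14, 33), (c, 24, 15), (c, 24, 30), (c, 24, 32), (c, 24, 33), (c, 35, 15), (c, 35, 30), (c, 35, 32), (c, 35, 33), (v, 15, 13), (v, 15, 3), (v, 15, 40), (v, 15, 5), (v, 23, 13), (v, 23, 3), (v, 23, 40), (v, 23, 5), (v, 38, 13), (v, 38, 3), (v, 38, 40), (v, 38, 5)}
Keep only column(s) C, F (18 duplicate(s) eliminated): {(14, c), (15, v), (23, v), (24, c), (35, c), (38, v)}
σ[F = v]: keep tuples satisfying F = v → {(15, v), (23, v), (38, v)}

{(15, v), (23, v), (38, v)}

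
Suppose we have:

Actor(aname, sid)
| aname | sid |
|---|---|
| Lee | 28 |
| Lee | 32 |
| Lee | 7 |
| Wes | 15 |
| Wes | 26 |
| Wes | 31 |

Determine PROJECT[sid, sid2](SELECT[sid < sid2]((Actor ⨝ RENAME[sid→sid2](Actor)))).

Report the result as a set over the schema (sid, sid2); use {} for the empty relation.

{(15, 26), (15, 31), (26, 31), (28, 32), (7, 28), (7, 32)}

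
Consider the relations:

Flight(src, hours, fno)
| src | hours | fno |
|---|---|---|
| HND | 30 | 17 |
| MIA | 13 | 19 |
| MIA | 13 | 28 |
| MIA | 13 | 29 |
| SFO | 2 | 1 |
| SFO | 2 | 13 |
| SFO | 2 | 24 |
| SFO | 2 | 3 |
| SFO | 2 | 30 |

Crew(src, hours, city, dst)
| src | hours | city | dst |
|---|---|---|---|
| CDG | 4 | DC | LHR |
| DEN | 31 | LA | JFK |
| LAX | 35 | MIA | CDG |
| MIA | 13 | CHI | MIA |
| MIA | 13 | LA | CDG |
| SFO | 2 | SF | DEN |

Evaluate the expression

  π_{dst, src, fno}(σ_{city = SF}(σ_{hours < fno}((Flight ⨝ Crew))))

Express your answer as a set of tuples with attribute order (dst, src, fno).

{(DEN, SFO, 13), (DEN, SFO, 24), (DEN, SFO, 3), (DEN, SFO, 30)}

Natural join on src, hours: {(MIA, 13, 19, CHI, MIA), (MIA, 13, 19, LA, CDG), (MIA, 13, 28, CHI, MIA), (MIA, 13, 28, LA, CDG), (MIA, 13, 29, CHI, MIA), (MIA, 13, 29, LA, CDG), (SFO, 2, 1, SF, DEN), (SFO, 2, 13, SF, DEN), (SFO, 2, 24, SF, DEN), (SFO, 2, 3, SF, DEN), (SFO, 2, 30, SF, DEN)}
Selection hours < fno: {(MIA, 13, 19, CHI, MIA), (MIA, 13, 19, LA, CDG), (MIA, 13, 28, CHI, MIA), (MIA, 13, 28, LA, CDG), (MIA, 13, 29, CHI, MIA), (MIA, 13, 29, LA, CDG), (SFO, 2, 13, SF, DEN), (SFO, 2, 24, SF, DEN), (SFO, 2, 3, SF, DEN), (SFO, 2, 30, SF, DEN)}
Selection city = SF: {(SFO, 2, 13, SF, DEN), (SFO, 2, 24, SF, DEN), (SFO, 2, 3, SF, DEN), (SFO, 2, 30, SF, DEN)}
π_{dst, src, fno} gives {(DEN, SFO, 13), (DEN, SFO, 24), (DEN, SFO, 3), (DEN, SFO, 30)}.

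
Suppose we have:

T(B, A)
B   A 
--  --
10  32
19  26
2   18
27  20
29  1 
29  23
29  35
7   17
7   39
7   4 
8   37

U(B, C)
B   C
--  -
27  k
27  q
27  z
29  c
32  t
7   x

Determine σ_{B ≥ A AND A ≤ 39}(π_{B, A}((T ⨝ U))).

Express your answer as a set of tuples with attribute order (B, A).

{(27, 20), (29, 1), (29, 23), (7, 4)}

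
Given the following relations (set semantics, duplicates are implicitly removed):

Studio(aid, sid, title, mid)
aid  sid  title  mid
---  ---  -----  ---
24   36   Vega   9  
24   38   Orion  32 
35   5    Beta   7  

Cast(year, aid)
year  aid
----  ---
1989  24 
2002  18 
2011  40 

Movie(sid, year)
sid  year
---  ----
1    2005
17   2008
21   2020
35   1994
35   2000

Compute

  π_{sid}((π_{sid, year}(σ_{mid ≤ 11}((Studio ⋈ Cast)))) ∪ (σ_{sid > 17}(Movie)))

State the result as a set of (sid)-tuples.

{21, 35, 36}

Studio ⋈ Cast (natural join on aid): {(24, 36, Vega, 9, 1989), (24, 38, Orion, 32, 1989)}
σ[mid ≤ 11]: keep tuples satisfying mid ≤ 11 → {(24, 36, Vega, 9, 1989)}
π_{sid, year} gives {(36, 1989)}.
σ[sid > 17]: keep tuples satisfying sid > 17 → {(21, 2020), (35, 1994), (35, 2000)}
Taking the union: {(21, 2020), (35, 1994), (35, 2000), (36, 1989)}
π_{sid} gives {21, 35, 36} (1 duplicate(s) eliminated).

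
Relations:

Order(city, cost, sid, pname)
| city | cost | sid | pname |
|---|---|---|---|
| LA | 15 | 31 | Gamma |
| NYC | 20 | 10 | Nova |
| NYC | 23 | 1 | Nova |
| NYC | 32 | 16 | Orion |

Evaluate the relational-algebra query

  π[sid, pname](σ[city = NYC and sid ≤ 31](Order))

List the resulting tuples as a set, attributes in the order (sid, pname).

Apply σ_{city = NYC and sid ≤ 31}; surviving tuples: {(NYC, 20, 10, Nova), (NYC, 23, 1, Nova), (NYC, 32, 16, Orion)}
Projecting to sid, pname: {(1, Nova), (10, Nova), (16, Orion)}

{(1, Nova), (10, Nova), (16, Orion)}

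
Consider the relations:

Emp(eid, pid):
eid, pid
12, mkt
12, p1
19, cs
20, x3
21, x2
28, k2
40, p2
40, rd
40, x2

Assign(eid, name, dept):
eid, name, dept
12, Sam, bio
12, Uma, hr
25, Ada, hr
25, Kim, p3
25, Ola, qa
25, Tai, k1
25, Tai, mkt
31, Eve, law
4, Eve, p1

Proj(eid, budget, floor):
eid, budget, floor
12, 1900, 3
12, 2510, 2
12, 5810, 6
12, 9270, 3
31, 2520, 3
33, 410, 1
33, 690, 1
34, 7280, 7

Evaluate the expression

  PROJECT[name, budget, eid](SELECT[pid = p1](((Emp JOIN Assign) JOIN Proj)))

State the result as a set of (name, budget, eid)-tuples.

{(Sam, 1900, 12), (Sam, 2510, 12), (Sam, 5810, 12), (Sam, 9270, 12), (Uma, 1900, 12), (Uma, 2510, 12), (Uma, 5810, 12), (Uma, 9270, 12)}

Joining Emp and Assign on eid yields {(12, mkt, Sam, bio), (12, mkt, Uma, hr), (12, p1, Sam, bio), (12, p1, Uma, hr)}.
Joining (Emp JOIN Assign) and Proj on eid yields {(12, mkt, Sam, bio, 1900, 3), (12, mkt, Sam, bio, 2510, 2), (12, mkt, Sam, bio, 5810, 6), (12, mkt, Sam, bio, 9270, 3), (12, mkt, Uma, hr, 1900, 3), (12, mkt, Uma, hr, 2510, 2), (12, mkt, Uma, hr, 5810, 6), (12, mkt, Uma, hr, 9270, 3), (12, p1, Sam, bio, 1900, 3), (12, p1, Sam, bio, 2510, 2), (12, p1, Sam, bio, 5810, 6), (12, p1, Sam, bio, 9270, 3), (12, p1, Uma, hr, 1900, 3), (12, p1, Uma, hr, 2510, 2), (12, p1, Uma, hr, 5810, 6), (12, p1, Uma, hr, 9270, 3)}.
Selection pid = p1: {(12, p1, Sam, bio, 1900, 3), (12, p1, Sam, bio, 2510, 2), (12, p1, Sam, bio, 5810, 6), (12, p1, Sam, bio, 9270, 3), (12, p1, Uma, hr, 1900, 3), (12, p1, Uma, hr, 2510, 2), (12, p1, Uma, hr, 5810, 6), (12, p1, Uma, hr, 9270, 3)}
Projecting to name, budget, eid: {(Sam, 1900, 12), (Sam, 2510, 12), (Sam, 5810, 12), (Sam, 9270, 12), (Uma, 1900, 12), (Uma, 2510, 12), (Uma, 5810, 12), (Uma, 9270, 12)}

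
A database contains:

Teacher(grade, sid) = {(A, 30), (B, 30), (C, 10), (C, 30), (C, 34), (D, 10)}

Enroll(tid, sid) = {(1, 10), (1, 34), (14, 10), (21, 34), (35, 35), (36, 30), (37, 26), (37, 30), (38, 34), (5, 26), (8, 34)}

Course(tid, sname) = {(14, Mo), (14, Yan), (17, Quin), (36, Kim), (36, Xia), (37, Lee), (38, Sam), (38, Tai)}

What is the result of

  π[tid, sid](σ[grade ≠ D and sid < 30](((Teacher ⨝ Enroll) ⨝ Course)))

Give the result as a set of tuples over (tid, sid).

{(14, 10)}

Joining Teacher and Enroll on sid yields {(A, 30, 36), (A, 30, 37), (B, 30, 36), (B, 30, 37), (C, 10, 1), (C, 10, 14), (C, 30, 36), (C, 30, 37), (C, 34, 1), (C, 34, 21), (C, 34, 38), (C, 34, 8), (D, 10, 1), (D, 10, 14)}.
Joining (Teacher ⨝ Enroll) and Course on tid yields {(A, 30, 36, Kim), (A, 30, 36, Xia), (A, 30, 37, Lee), (B, 30, 36, Kim), (B, 30, 36, Xia), (B, 30, 37, Lee), (C, 10, 14, Mo), (C, 10, 14, Yan), (C, 30, 36, Kim), (C, 30, 36, Xia), (C, 30, 37, Lee), (C, 34, 38, Sam), (C, 34, 38, Tai), (D, 10, 14, Mo), (D, 10, 14, Yan)}.
Filtering on grade ≠ D and sid < 30 leaves {(C, 10, 14, Mo), (C, 10, 14, Yan)}.
π[tid, sid]: project onto (tid, sid) (1 duplicate(s) eliminated) → {(14, 10)}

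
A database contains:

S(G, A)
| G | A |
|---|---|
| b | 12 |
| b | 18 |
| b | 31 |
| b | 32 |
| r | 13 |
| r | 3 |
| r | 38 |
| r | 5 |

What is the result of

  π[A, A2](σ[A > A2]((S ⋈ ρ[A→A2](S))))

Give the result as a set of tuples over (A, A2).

{(13, 3), (13, 5), (18, 12), (31, 12), (31, 18), (32, 12), (32, 18), (32, 31), (38, 13), (38, 3), (38, 5), (5, 3)}

ρ[A→A2]: schema becomes (G, A2); tuples unchanged.
Natural join on G: {(b, 12, 12), (b, 12, 18), (b, 12, 31), (b, 12, 32), (b, 18, 12), (b, 18, 18), (b, 18, 31), (b, 18, 32), (b, 31, 12), (b, 31, 18), (b, 31, 31), (b, 31, 32), (b, 32, 12), (b, 32, 18), (b, 32, 31), (b, 32, 32), (r, 13, 13), (r, 13, 3), (r, 13, 38), (r, 13, 5), (r, 3, 13), (r, 3, 3), (r, 3, 38), (r, 3, 5), (r, 38, 13), (r, 38, 3), (r, 38, 38), (r, 38, 5), (r, 5, 13), (r, 5, 3), (r, 5, 38), (r, 5, 5)}
Selection A > A2: {(b, 18, 12), (b, 31, 12), (b, 31, 18), (b, 32, 12), (b, 32, 18), (b, 32, 31), (r, 13, 3), (r, 13, 5), (r, 38, 13), (r, 38, 3), (r, 38, 5), (r, 5, 3)}
π_{A, A2} gives {(13, 3), (13, 5), (18, 12), (31, 12), (31, 18), (32, 12), (32, 18), (32, 31), (38, 13), (38, 3), (38, 5), (5, 3)}.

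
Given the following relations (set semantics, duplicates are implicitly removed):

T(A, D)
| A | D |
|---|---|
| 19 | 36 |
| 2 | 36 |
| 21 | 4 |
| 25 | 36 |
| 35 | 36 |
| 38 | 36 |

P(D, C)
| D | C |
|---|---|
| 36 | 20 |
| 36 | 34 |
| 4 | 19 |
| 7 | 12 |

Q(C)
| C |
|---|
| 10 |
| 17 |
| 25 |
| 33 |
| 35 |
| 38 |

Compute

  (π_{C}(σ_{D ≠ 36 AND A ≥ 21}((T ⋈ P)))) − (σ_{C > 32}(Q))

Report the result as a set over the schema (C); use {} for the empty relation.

{19}

T ⋈ P (natural join on D): {(19, 36, 20), (19, 36, 34), (2, 36, 20), (2, 36, 34), (21, 4, 19), (25, 36, 20), (25, 36, 34), (35, 36, 20), (35, 36, 34), (38, 36, 20), (38, 36, 34)}
Selection D ≠ 36 AND A ≥ 21: {(21, 4, 19)}
π_{C} gives {19}.
Selection C > 32: {33, 35, 38}
Set difference of the two operands is {19}.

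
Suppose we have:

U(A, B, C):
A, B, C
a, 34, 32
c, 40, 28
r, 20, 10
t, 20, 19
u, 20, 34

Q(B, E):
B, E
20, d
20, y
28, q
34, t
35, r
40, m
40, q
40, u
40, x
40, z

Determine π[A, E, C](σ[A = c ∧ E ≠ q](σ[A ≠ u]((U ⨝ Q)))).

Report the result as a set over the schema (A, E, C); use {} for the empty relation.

{(c, m, 28), (c, u, 28), (c, x, 28), (c, z, 28)}

Natural join on B: {(a, 34, 32, t), (c, 40, 28, m), (c, 40, 28, q), (c, 40, 28, u), (c, 40, 28, x), (c, 40, 28, z), (r, 20, 10, d), (r, 20, 10, y), (t, 20, 19, d), (t, 20, 19, y), (u, 20, 34, d), (u, 20, 34, y)}
Selection A ≠ u: {(a, 34, 32, t), (c, 40, 28, m), (c, 40, 28, q), (c, 40, 28, u), (c, 40, 28, x), (c, 40, 28, z), (r, 20, 10, d), (r, 20, 10, y), (t, 20, 19, d), (t, 20, 19, y)}
Selection A = c ∧ E ≠ q: {(c, 40, 28, m), (c, 40, 28, u), (c, 40, 28, x), (c, 40, 28, z)}
π[A, E, C]: project onto (A, E, C) → {(c, m, 28), (c, u, 28), (c, x, 28), (c, z, 28)}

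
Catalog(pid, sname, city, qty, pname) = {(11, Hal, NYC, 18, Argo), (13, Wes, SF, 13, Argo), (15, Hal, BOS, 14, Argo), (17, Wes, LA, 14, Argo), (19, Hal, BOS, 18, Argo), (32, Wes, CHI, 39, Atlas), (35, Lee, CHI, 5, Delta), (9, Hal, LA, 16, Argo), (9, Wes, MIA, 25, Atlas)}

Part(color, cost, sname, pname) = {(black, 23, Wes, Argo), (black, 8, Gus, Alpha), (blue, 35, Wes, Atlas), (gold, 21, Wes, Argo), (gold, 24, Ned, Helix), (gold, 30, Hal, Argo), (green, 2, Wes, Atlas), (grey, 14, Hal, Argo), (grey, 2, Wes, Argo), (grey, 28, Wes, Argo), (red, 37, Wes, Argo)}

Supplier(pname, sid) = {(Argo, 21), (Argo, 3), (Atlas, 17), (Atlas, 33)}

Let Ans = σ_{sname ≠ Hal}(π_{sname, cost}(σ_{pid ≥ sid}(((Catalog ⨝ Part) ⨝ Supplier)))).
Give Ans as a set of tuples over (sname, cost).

Joining Catalog and Part on sname, pname yields {(11, Hal, NYC, 18, Argo, gold, 30), (11, Hal, NYC, 18, Argo, grey, 14), (13, Wes, SF, 13, Argo, black, 23), (13, Wes, SF, 13, Argo, gold, 21), (13, Wes, SF, 13, Argo, grey, 2), (13, Wes, SF, 13, Argo, grey, 28), (13, Wes, SF, 13, Argo, red, 37), (15, Hal, BOS, 14, Argo, gold, 30), (15, Hal, BOS, 14, Argo, grey, 14), (17, Wes, LA, 14, Argo, black, 23), (17, Wes, LA, 14, Argo, gold, 21), (17, Wes, LA, 14, Argo, grey, 2), (17, Wes, LA, 14, Argo, grey, 28), (17, Wes, LA, 14, Argo, red, 37), (19, Hal, BOS, 18, Argo, gold, 30), (19, Hal, BOS, 18, Argo, grey, 14), (32, Wes, CHI, 39, Atlas, blue, 35), (32, Wes, CHI, 39, Atlas, green, 2), (9, Hal, LA, 16, Argo, gold, 30), (9, Hal, LA, 16, Argo, grey, 14), (9, Wes, MIA, 25, Atlas, blue, 35), (9, Wes, MIA, 25, Atlas, green, 2)}.
Joining (Catalog ⨝ Part) and Supplier on pname yields {(11, Hal, NYC, 18, Argo, gold, 30, 21), (11, Hal, NYC, 18, Argo, gold, 30, 3), (11, Hal, NYC, 18, Argo, grey, 14, 21), (11, Hal, NYC, 18, Argo, grey, 14, 3), (13, Wes, SF, 13, Argo, black, 23, 21), (13, Wes, SF, 13, Argo, black, 23, 3), (13, Wes, SF, 13, Argo, gold, 21, 21), (13, Wes, SF, 13, Argo, gold, 21, 3), (13, Wes, SF, 13, Argo, grey, 2, 21), (13, Wes, SF, 13, Argo, grey, 2, 3), (13, Wes, SF, 13, Argo, grey, 28, 21), (13, Wes, SF, 13, Argo, grey, 28, 3), (13, Wes, SF, 13, Argo, red, 37, 21), (13, Wes, SF, 13, Argo, red, 37, 3), (15, Hal, BOS, 14, Argo, gold, 30, 21), (15, Hal, BOS, 14, Argo, gold, 30, 3), (15, Hal, BOS, 14, Argo, grey, 14, 21), (15, Hal, BOS, 14, Argo, grey, 14, 3), (17, Wes, LA, 14, Argo, black, 23, 21), (17, Wes, LA, 14, Argo, black, 23, 3), (17, Wes, LA, 14, Argo, gold, 21, 21), (17, Wes, LA, 14, Argo, gold, 21, 3), (17, Wes, LA, 14, Argo, grey, 2, 21), (17, Wes, LA, 14, Argo, grey, 2, 3), (17, Wes, LA, 14, Argo, grey, 28, 21), (17, Wes, LA, 14, Argo, grey, 28, 3), (17, Wes, LA, 14, Argo, red, 37, 21), (17, Wes, LA, 14, Argo, red, 37, 3), (19, Hal, BOS, 18, Argo, gold, 30, 21), (19, Hal, BOS, 18, Argo, gold, 30, 3), (19, Hal, BOS, 18, Argo, grey, 14, 21), (19, Hal, BOS, 18, Argo, grey, 14, 3), (32, Wes, CHI, 39, Atlas, blue, 35, 17), (32, Wes, CHI, 39, Atlas, blue, 35, 33), (32, Wes, CHI, 39, Atlas, green, 2, 17), (32, Wes, CHI, 39, Atlas, green, 2, 33), (9, Hal, LA, 16, Argo, gold, 30, 21), (9, Hal, LA, 16, Argo, gold, 30, 3), (9, Hal, LA, 16, Argo, grey, 14, 21), (9, Hal, LA, 16, Argo, grey, 14, 3), (9, Wes, MIA, 25, Atlas, blue, 35, 17), (9, Wes, MIA, 25, Atlas, blue, 35, 33), (9, Wes, MIA, 25, Atlas, green, 2, 17), (9, Wes, MIA, 25, Atlas, green, 2, 33)}.
Selection pid ≥ sid: {(11, Hal, NYC, 18, Argo, gold, 30, 3), (11, Hal, NYC, 18, Argo, grey, 14, 3), (13, Wes, SF, 13, Argo, black, 23, 3), (13, Wes, SF, 13, Argo, gold, 21, 3), (13, Wes, SF, 13, Argo, grey, 2, 3), (13, Wes, SF, 13, Argo, grey, 28, 3), (13, Wes, SF, 13, Argo, red, 37, 3), (15, Hal, BOS, 14, Argo, gold, 30, 3), (15, Hal, BOS, 14, Argo, grey, 14, 3), (17, Wes, LA, 14, Argo, black, 23, 3), (17, Wes, LA, 14, Argo, gold, 21, 3), (17, Wes, LA, 14, Argo, grey, 2, 3), (17, Wes, LA, 14, Argo, grey, 28, 3), (17, Wes, LA, 14, Argo, red, 37, 3), (19, Hal, BOS, 18, Argo, gold, 30, 3), (19, Hal, BOS, 18, Argo, grey, 14, 3), (32, Wes, CHI, 39, Atlas, blue, 35, 17), (32, Wes, CHI, 39, Atlas, green, 2, 17), (9, Hal, LA, 16, Argo, gold, 30, 3), (9, Hal, LA, 16, Argo, grey, 14, 3)}
π[sname, cost]: project onto (sname, cost) (12 duplicate(s) eliminated) → {(Hal, 14), (Hal, 30), (Wes, 2), (Wes, 21), (Wes, 23), (Wes, 28), (Wes, 35), (Wes, 37)}
Selection sname ≠ Hal: {(Wes, 2), (Wes, 21), (Wes, 23), (Wes, 28), (Wes, 35), (Wes, 37)}

{(Wes, 2), (Wes, 21), (Wes, 23), (Wes, 28), (Wes, 35), (Wes, 37)}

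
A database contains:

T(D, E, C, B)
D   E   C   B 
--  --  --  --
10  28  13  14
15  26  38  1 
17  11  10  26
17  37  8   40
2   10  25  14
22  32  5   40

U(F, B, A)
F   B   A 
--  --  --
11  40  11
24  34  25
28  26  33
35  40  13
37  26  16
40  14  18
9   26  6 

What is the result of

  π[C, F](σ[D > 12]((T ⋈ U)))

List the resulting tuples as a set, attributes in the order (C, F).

T ⋈ U (natural join on B): {(10, 28, 13, 14, 40, 18), (17, 11, 10, 26, 28, 33), (17, 11, 10, 26, 37, 16), (17, 11, 10, 26, 9, 6), (17, 37, 8, 40, 11, 11), (17, 37, 8, 40, 35, 13), (2, 10, 25, 14, 40, 18), (22, 32, 5, 40, 11, 11), (22, 32, 5, 40, 35, 13)}
Filtering on D > 12 leaves {(17, 11, 10, 26, 28, 33), (17, 11, 10, 26, 37, 16), (17, 11, 10, 26, 9, 6), (17, 37, 8, 40, 11, 11), (17, 37, 8, 40, 35, 13), (22, 32, 5, 40, 11, 11), (22, 32, 5, 40, 35, 13)}.
π[C, F]: project onto (C, F) → {(10, 28), (10, 37), (10, 9), (5, 11), (5, 35), (8, 11), (8, 35)}

{(10, 28), (10, 37), (10, 9), (5, 11), (5, 35), (8, 11), (8, 35)}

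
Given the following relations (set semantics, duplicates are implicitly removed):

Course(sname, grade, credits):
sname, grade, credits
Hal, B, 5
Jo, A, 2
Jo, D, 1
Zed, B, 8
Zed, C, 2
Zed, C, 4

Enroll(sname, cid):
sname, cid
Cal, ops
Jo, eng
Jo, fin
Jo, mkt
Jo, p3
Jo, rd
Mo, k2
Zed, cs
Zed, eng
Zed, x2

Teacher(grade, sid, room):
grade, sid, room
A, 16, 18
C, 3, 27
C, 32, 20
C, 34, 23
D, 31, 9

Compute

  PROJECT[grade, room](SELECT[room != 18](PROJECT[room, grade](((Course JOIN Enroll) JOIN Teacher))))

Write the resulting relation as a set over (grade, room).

Natural join on sname: {(Jo, A, 2, eng), (Jo, A, 2, fin), (Jo, A, 2, mkt), (Jo, A, 2, p3), (Jo, A, 2, rd), (Jo, D, 1, eng), (Jo, D, 1, fin), (Jo, D, 1, mkt), (Jo, D, 1, p3), (Jo, D, 1, rd), (Zed, B, 8, cs), (Zed, B, 8, eng), (Zed, B, 8, x2), (Zed, C, 2, cs), (Zed, C, 2, eng), (Zed, C, 2, x2), (Zed, C, 4, cs), (Zed, C, 4, eng), (Zed, C, 4, x2)}
Natural join on grade: {(Jo, A, 2, eng, 16, 18), (Jo, A, 2, fin, 16, 18), (Jo, A, 2, mkt, 16, 18), (Jo, A, 2, p3, 16, 18), (Jo, A, 2, rd, 16, 18), (Jo, D, 1, eng, 31, 9), (Jo, D, 1, fin, 31, 9), (Jo, D, 1, mkt, 31, 9), (Jo, D, 1, p3, 31, 9), (Jo, D, 1, rd, 31, 9), (Zed, C, 2, cs, 3, 27), (Zed, C, 2, cs, 32, 20), (Zed, C, 2, cs, 34, 23), (Zed, C, 2, eng, 3, 27), (Zed, C, 2, eng, 32, 20), (Zed, C, 2, eng, 34, 23), (Zed, C, 2, x2, 3, 27), (Zed, C, 2, x2, 32, 20), (Zed, C, 2, x2, 34, 23), (Zed, C, 4, cs, 3, 27), (Zed, C, 4, cs, 32, 20), (Zed, C, 4, cs, 34, 23), (Zed, C, 4, eng, 3, 27), (Zed, C, 4, eng, 32, 20), (Zed, C, 4, eng, 34, 23), (Zed, C, 4, x2, 3, 27), (Zed, C, 4, x2, 32, 20), (Zed, C, 4, x2, 34, 23)}
Keep only column(s) room, grade (23 duplicate(s) eliminated): {(18, A), (20, C), (23, C), (27, C), (9, D)}
Apply σ_{room != 18}; surviving tuples: {(20, C), (23, C), (27, C), (9, D)}
Keep only column(s) grade, room: {(C, 20), (C, 23), (C, 27), (D, 9)}

{(C, 20), (C, 23), (C, 27), (D, 9)}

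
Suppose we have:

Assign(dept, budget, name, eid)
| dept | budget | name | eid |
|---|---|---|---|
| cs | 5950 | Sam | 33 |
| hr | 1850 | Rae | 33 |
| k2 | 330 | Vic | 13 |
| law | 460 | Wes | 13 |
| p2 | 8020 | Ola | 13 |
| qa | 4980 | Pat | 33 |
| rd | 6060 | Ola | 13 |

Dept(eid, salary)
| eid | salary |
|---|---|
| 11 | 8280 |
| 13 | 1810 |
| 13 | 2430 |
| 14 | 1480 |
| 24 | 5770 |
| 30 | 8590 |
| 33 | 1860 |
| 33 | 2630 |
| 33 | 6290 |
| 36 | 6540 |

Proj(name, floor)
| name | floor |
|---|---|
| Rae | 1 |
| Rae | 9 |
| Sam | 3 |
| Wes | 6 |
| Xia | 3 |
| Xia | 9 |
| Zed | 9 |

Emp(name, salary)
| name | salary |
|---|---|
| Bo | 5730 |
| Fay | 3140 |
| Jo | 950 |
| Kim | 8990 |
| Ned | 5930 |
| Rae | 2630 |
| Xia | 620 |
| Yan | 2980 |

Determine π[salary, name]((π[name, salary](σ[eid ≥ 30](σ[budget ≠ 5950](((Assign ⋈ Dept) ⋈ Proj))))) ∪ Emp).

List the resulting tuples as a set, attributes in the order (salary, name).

Joining Assign and Dept on eid yields {(cs, 5950, Sam, 33, 1860), (cs, 5950, Sam, 33, 2630), (cs, 5950, Sam, 33, 6290), (hr, 1850, Rae, 33, 1860), (hr, 1850, Rae, 33, 2630), (hr, 1850, Rae, 33, 6290), (k2, 330, Vic, 13, 1810), (k2, 330, Vic, 13, 2430), (law, 460, Wes, 13, 1810), (law, 460, Wes, 13, 2430), (p2, 8020, Ola, 13, 1810), (p2, 8020, Ola, 13, 2430), (qa, 4980, Pat, 33, 1860), (qa, 4980, Pat, 33, 2630), (qa, 4980, Pat, 33, 6290), (rd, 6060, Ola, 13, 1810), (rd, 6060, Ola, 13, 2430)}.
Joining (Assign ⋈ Dept) and Proj on name yields {(cs, 5950, Sam, 33, 1860, 3), (cs, 5950, Sam, 33, 2630, 3), (cs, 5950, Sam, 33, 6290, 3), (hr, 1850, Rae, 33, 1860, 1), (hr, 1850, Rae, 33, 1860, 9), (hr, 1850, Rae, 33, 2630, 1), (hr, 1850, Rae, 33, 2630, 9), (hr, 1850, Rae, 33, 6290, 1), (hr, 1850, Rae, 33, 6290, 9), (law, 460, Wes, 13, 1810, 6), (law, 460, Wes, 13, 2430, 6)}.
σ[budget ≠ 5950]: keep tuples satisfying budget ≠ 5950 → {(hr, 1850, Rae, 33, 1860, 1), (hr, 1850, Rae, 33, 1860, 9), (hr, 1850, Rae, 33, 2630, 1), (hr, 1850, Rae, 33, 2630, 9), (hr, 1850, Rae, 33, 6290, 1), (hr, 1850, Rae, 33, 6290, 9), (law, 460, Wes, 13, 1810, 6), (law, 460, Wes, 13, 2430, 6)}
σ[eid ≥ 30]: keep tuples satisfying eid ≥ 30 → {(hr, 1850, Rae, 33, 1860, 1), (hr, 1850, Rae, 33, 1860, 9), (hr, 1850, Rae, 33, 2630, 1), (hr, 1850, Rae, 33, 2630, 9), (hr, 1850, Rae, 33, 6290, 1), (hr, 1850, Rae, 33, 6290, 9)}
Keep only column(s) name, salary (3 duplicate(s) eliminated): {(Rae, 1860), (Rae, 2630), (Rae, 6290)}
Taking the union: {(Bo, 5730), (Fay, 3140), (Jo, 950), (Kim, 8990), (Ned, 5930), (Rae, 1860), (Rae, 2630), (Rae, 6290), (Xia, 620), (Yan, 2980)}
Keep only column(s) salary, name: {(1860, Rae), (2630, Rae), (2980, Yan), (3140, Fay), (5730, Bo), (5930, Ned), (620, Xia), (6290, Rae), (8990, Kim), (950, Jo)}

{(1860, Rae), (2630, Rae), (2980, Yan), (3140, Fay), (5730, Bo), (5930, Ned), (620, Xia), (6290, Rae), (8990, Kim), (950, Jo)}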